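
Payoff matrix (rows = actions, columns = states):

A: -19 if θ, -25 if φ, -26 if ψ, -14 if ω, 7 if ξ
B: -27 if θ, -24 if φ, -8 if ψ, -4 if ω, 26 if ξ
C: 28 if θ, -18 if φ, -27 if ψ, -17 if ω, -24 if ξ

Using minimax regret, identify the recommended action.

A

Column bests: θ=28, φ=-18, ψ=-8, ω=-4, ξ=26.
A regrets: 47, 7, 18, 10, 19 → max 47
B regrets: 55, 6, 0, 0, 0 → max 55
C regrets: 0, 0, 19, 13, 50 → max 50
Smallest max regret = 47 → A.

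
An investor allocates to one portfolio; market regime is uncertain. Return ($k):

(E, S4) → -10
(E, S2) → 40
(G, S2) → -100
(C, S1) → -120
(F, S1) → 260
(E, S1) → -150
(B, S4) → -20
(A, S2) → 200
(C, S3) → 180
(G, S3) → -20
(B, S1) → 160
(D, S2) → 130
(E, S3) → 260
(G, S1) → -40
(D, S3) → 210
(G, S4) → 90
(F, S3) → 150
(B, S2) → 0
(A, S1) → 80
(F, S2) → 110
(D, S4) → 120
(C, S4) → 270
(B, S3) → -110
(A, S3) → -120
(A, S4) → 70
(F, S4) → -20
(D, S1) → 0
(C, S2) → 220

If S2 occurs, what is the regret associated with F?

Best payoff under S2 is 220.
Regret = 220 − 110 = 110.

110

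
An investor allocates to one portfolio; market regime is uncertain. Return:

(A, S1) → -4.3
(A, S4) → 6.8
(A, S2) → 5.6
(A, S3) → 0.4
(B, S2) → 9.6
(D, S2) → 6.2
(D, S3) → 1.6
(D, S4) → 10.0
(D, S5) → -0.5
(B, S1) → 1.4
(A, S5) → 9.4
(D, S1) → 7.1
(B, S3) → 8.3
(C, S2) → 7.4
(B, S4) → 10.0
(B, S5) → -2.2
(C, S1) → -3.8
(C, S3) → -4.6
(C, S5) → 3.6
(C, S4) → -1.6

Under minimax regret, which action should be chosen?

D

Column bests: S1=7.1, S2=9.6, S3=8.3, S4=10.0, S5=9.4.
A regrets: 11.4, 4.0, 7.9, 3.2, 0.0 → max 11.4
B regrets: 5.7, 0.0, 0.0, 0.0, 11.6 → max 11.6
C regrets: 10.9, 2.2, 12.9, 11.6, 5.8 → max 12.9
D regrets: 0.0, 3.4, 6.7, 0.0, 9.9 → max 9.9
Smallest max regret = 9.9 → D.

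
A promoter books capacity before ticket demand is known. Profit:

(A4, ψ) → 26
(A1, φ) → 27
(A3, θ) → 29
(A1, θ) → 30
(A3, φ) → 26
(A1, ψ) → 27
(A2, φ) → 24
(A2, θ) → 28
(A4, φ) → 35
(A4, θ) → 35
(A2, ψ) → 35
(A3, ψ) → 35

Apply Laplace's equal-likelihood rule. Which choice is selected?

A4

Row averages: A1=28, A2=29, A3=30, A4=32
Highest average = 32 → A4.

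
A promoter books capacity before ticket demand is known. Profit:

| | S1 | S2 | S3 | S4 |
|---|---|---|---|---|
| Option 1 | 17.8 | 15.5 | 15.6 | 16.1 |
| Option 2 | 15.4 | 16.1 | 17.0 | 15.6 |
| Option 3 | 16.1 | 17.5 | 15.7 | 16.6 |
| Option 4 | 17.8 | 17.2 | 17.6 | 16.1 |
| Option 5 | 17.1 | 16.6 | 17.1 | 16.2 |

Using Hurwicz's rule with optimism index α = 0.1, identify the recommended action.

Option 1: 0.1·17.8 + 0.9·15.5 = 15.73
Option 2: 0.1·17.0 + 0.9·15.4 = 15.56
Option 3: 0.1·17.5 + 0.9·15.7 = 15.88
Option 4: 0.1·17.8 + 0.9·16.1 = 16.27
Option 5: 0.1·17.1 + 0.9·16.2 = 16.29
Highest Hurwicz score = 16.29 → Option 5.

Option 5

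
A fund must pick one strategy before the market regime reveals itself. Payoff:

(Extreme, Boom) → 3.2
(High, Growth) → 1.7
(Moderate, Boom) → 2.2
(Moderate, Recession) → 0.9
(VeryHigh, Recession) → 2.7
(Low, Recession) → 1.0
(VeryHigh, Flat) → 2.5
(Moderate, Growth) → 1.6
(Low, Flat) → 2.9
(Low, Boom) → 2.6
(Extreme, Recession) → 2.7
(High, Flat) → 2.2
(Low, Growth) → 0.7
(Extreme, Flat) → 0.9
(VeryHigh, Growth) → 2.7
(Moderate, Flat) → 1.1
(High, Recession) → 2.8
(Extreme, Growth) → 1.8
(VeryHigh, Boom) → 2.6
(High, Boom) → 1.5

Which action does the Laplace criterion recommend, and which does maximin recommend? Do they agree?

Row averages: Low=1.8, Moderate=1.45, High=2.05, VeryHigh=2.625, Extreme=2.15
Highest average = 2.625 → VeryHigh.
Row minima: Low=0.7, Moderate=0.9, High=1.5, VeryHigh=2.5, Extreme=0.9
Best worst-case = 2.5 → VeryHigh.

laplace → VeryHigh; maximin → VeryHigh (agree)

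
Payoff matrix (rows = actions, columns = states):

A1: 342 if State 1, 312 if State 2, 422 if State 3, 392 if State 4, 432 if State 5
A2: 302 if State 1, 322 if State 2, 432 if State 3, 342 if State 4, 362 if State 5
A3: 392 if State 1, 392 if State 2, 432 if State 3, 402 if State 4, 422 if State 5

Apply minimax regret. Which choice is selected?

Column bests: State 1=392, State 2=392, State 3=432, State 4=402, State 5=432.
A1 regrets: 50, 80, 10, 10, 0 → max 80
A2 regrets: 90, 70, 0, 60, 70 → max 90
A3 regrets: 0, 0, 0, 0, 10 → max 10
Smallest max regret = 10 → A3.

A3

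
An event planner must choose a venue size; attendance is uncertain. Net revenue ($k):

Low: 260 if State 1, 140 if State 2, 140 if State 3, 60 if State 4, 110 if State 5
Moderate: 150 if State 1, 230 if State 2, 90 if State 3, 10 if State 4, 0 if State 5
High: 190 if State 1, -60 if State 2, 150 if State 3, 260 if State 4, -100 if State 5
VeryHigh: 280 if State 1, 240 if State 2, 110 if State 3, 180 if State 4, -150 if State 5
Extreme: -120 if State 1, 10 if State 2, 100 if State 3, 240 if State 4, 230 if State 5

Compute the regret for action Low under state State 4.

200

Best payoff under State 4 is 260.
Regret = 260 − 60 = 200.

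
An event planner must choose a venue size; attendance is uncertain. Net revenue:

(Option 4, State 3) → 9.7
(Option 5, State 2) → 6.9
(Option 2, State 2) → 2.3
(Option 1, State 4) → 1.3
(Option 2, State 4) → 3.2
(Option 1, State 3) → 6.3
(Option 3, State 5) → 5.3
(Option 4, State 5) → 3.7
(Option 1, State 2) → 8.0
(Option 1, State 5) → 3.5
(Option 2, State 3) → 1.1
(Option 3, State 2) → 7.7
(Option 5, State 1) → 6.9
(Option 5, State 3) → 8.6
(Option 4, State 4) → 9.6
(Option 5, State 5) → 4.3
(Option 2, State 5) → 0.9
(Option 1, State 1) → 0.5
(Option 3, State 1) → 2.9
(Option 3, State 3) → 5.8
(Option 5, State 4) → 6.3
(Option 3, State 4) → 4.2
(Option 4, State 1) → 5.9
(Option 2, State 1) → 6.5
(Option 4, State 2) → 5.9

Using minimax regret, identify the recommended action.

Column bests: State 1=6.9, State 2=8.0, State 3=9.7, State 4=9.6, State 5=5.3.
Option 1 regrets: 6.4, 0.0, 3.4, 8.3, 1.8 → max 8.3
Option 2 regrets: 0.4, 5.7, 8.6, 6.4, 4.4 → max 8.6
Option 3 regrets: 4.0, 0.3, 3.9, 5.4, 0.0 → max 5.4
Option 4 regrets: 1.0, 2.1, 0.0, 0.0, 1.6 → max 2.1
Option 5 regrets: 0.0, 1.1, 1.1, 3.3, 1.0 → max 3.3
Smallest max regret = 2.1 → Option 4.

Option 4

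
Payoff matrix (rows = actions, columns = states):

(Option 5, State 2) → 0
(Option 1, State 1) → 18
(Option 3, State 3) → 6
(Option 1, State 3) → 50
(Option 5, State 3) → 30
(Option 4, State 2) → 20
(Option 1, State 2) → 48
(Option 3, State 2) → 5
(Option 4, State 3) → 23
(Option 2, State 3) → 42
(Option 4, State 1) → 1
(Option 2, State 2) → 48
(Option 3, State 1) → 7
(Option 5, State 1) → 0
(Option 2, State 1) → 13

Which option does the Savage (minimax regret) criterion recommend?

Option 1

Column bests: State 1=18, State 2=48, State 3=50.
Option 1 regrets: 0, 0, 0 → max 0
Option 2 regrets: 5, 0, 8 → max 8
Option 3 regrets: 11, 43, 44 → max 44
Option 4 regrets: 17, 28, 27 → max 28
Option 5 regrets: 18, 48, 20 → max 48
Smallest max regret = 0 → Option 1.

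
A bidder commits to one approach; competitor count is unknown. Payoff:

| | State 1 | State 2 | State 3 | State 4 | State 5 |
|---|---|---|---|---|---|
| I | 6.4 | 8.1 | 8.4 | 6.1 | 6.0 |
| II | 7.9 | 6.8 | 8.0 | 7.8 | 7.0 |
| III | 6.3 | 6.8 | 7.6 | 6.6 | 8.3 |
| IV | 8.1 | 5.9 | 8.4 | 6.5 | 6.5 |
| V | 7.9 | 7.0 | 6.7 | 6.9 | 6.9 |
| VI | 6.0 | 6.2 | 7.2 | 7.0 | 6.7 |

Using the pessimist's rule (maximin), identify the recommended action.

II

Row minima: I=6.0, II=6.8, III=6.3, IV=5.9, V=6.7, VI=6.0
Best worst-case = 6.8 → II.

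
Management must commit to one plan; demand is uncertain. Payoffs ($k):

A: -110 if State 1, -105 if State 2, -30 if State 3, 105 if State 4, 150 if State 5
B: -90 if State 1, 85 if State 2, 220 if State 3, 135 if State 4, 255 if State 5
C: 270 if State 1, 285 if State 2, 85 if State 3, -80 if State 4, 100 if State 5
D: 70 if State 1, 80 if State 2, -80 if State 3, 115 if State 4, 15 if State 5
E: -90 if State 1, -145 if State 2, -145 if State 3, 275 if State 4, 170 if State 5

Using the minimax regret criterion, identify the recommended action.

Column bests: State 1=270, State 2=285, State 3=220, State 4=275, State 5=255.
A regrets: 380, 390, 250, 170, 105 → max 390
B regrets: 360, 200, 0, 140, 0 → max 360
C regrets: 0, 0, 135, 355, 155 → max 355
D regrets: 200, 205, 300, 160, 240 → max 300
E regrets: 360, 430, 365, 0, 85 → max 430
Smallest max regret = 300 → D.

D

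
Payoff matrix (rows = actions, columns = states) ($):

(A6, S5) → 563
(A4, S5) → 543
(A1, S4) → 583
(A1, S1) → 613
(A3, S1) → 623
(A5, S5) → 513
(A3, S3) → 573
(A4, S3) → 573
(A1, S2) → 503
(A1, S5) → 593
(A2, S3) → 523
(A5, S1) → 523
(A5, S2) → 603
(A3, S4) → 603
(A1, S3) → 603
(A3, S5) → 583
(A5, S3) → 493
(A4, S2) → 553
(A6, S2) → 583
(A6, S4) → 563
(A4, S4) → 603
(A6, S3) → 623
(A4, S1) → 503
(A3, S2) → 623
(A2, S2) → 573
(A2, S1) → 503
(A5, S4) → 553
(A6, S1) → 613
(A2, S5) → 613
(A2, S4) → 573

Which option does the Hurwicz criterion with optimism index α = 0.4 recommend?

A1: 0.4·613 + 0.6·503 = 547
A2: 0.4·613 + 0.6·503 = 547
A3: 0.4·623 + 0.6·573 = 593
A4: 0.4·603 + 0.6·503 = 543
A5: 0.4·603 + 0.6·493 = 537
A6: 0.4·623 + 0.6·563 = 587
Highest Hurwicz score = 593 → A3.

A3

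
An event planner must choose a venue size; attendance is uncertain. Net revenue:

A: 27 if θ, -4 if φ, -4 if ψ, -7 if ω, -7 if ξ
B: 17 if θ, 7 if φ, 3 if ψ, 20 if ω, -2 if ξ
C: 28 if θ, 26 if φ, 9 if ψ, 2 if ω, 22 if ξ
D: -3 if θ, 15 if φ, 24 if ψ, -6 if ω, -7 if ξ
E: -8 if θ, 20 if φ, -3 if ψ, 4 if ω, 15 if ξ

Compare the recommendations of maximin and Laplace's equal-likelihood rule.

maximin → C; laplace → C (agree)

Row minima: A=-7, B=-2, C=2, D=-7, E=-8
Best worst-case = 2 → C.
Row averages: A=1, B=9, C=17.4, D=4.6, E=5.6
Highest average = 17.4 → C.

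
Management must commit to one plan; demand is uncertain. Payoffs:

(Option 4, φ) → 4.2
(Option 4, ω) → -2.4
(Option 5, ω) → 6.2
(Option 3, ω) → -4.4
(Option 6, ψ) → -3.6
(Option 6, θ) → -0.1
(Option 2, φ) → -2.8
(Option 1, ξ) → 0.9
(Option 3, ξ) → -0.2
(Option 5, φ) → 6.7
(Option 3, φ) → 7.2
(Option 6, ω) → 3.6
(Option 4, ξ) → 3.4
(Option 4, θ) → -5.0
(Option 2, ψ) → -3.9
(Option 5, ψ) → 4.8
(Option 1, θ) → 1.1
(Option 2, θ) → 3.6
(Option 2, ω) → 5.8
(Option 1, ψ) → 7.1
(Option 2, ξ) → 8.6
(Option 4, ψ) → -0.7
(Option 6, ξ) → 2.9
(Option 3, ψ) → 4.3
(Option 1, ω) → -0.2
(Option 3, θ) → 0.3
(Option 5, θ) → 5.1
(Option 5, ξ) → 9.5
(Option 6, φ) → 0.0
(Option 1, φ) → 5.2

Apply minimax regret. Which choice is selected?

Option 5

Column bests: θ=5.1, φ=7.2, ψ=7.1, ω=6.2, ξ=9.5.
Option 1 regrets: 4.0, 2.0, 0.0, 6.4, 8.6 → max 8.6
Option 2 regrets: 1.5, 10.0, 11.0, 0.4, 0.9 → max 11.0
Option 3 regrets: 4.8, 0.0, 2.8, 10.6, 9.7 → max 10.6
Option 4 regrets: 10.1, 3.0, 7.8, 8.6, 6.1 → max 10.1
Option 5 regrets: 0.0, 0.5, 2.3, 0.0, 0.0 → max 2.3
Option 6 regrets: 5.2, 7.2, 10.7, 2.6, 6.6 → max 10.7
Smallest max regret = 2.3 → Option 5.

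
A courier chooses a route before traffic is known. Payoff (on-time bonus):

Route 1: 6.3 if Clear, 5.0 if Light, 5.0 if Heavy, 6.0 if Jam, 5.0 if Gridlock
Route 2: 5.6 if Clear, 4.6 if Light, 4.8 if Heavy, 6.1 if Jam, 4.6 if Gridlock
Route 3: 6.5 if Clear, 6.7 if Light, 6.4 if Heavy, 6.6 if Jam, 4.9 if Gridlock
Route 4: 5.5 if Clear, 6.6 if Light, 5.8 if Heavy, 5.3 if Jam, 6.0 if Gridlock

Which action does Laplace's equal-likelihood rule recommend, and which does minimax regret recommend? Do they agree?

laplace → Route 3; minimax regret → Route 3 (agree)

Row averages: Route 1=5.46, Route 2=5.14, Route 3=6.22, Route 4=5.84
Highest average = 6.22 → Route 3.
Column bests: Clear=6.5, Light=6.7, Heavy=6.4, Jam=6.6, Gridlock=6.0.
Route 1 regrets: 0.2, 1.7, 1.4, 0.6, 1.0 → max 1.7
Route 2 regrets: 0.9, 2.1, 1.6, 0.5, 1.4 → max 2.1
Route 3 regrets: 0.0, 0.0, 0.0, 0.0, 1.1 → max 1.1
Route 4 regrets: 1.0, 0.1, 0.6, 1.3, 0.0 → max 1.3
Smallest max regret = 1.1 → Route 3.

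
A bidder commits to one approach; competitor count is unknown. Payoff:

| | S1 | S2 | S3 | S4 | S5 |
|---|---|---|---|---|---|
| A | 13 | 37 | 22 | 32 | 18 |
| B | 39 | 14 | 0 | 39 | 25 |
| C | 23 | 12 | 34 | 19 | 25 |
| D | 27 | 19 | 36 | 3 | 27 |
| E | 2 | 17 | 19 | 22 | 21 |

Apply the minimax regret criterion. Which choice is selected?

C

Column bests: S1=39, S2=37, S3=36, S4=39, S5=27.
A regrets: 26, 0, 14, 7, 9 → max 26
B regrets: 0, 23, 36, 0, 2 → max 36
C regrets: 16, 25, 2, 20, 2 → max 25
D regrets: 12, 18, 0, 36, 0 → max 36
E regrets: 37, 20, 17, 17, 6 → max 37
Smallest max regret = 25 → C.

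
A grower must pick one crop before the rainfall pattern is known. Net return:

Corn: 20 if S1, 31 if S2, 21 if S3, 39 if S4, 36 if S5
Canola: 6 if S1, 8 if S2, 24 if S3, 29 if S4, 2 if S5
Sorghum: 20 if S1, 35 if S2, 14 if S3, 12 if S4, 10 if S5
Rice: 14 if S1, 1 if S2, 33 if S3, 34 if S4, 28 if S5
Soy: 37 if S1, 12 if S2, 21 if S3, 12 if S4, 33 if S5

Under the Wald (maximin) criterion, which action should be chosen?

Corn

Row minima: Corn=20, Canola=2, Sorghum=10, Rice=1, Soy=12
Best worst-case = 20 → Corn.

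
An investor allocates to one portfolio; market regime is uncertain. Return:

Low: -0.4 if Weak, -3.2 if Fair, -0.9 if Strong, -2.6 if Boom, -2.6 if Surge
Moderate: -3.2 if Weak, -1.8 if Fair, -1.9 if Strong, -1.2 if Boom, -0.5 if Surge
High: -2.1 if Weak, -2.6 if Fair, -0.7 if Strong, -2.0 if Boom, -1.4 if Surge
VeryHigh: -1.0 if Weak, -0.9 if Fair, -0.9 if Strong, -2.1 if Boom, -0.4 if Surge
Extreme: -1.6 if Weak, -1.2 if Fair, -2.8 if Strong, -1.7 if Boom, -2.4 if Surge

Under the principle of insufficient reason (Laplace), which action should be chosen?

Row averages: Low=-1.94, Moderate=-1.72, High=-1.76, VeryHigh=-1.06, Extreme=-1.94
Highest average = -1.06 → VeryHigh.

VeryHigh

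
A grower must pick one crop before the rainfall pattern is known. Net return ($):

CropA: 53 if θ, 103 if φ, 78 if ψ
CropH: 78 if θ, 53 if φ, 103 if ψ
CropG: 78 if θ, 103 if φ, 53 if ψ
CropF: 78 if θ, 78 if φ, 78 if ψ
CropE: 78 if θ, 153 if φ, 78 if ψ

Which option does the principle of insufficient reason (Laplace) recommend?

CropE

Row averages: CropA=78, CropH=78, CropG=78, CropF=78, CropE=103
Highest average = 103 → CropE.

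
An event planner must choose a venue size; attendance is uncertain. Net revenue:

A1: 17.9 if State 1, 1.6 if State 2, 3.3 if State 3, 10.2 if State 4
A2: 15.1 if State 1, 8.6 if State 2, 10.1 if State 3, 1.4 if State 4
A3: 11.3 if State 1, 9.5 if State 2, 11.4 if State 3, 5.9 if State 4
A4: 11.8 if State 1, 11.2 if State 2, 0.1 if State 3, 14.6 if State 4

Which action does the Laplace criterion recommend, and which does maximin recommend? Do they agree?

Row averages: A1=8.25, A2=8.8, A3=9.525, A4=9.425
Highest average = 9.525 → A3.
Row minima: A1=1.6, A2=1.4, A3=5.9, A4=0.1
Best worst-case = 5.9 → A3.

laplace → A3; maximin → A3 (agree)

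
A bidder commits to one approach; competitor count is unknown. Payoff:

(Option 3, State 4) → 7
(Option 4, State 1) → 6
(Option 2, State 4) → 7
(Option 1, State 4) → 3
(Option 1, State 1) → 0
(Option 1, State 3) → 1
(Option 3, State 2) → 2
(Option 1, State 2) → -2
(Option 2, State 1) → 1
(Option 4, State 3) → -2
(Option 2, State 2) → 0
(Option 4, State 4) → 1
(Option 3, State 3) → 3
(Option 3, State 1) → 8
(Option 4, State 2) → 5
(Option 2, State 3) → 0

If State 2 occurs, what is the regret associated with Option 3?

Best payoff under State 2 is 5.
Regret = 5 − 2 = 3.

3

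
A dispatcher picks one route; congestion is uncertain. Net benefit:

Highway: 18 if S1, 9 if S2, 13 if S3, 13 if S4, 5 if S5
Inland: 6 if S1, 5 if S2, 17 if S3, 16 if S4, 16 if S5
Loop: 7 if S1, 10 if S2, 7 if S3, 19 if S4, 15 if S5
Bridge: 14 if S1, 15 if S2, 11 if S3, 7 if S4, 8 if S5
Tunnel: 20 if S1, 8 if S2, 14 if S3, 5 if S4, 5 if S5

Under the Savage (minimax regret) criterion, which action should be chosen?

Column bests: S1=20, S2=15, S3=17, S4=19, S5=16.
Highway regrets: 2, 6, 4, 6, 11 → max 11
Inland regrets: 14, 10, 0, 3, 0 → max 14
Loop regrets: 13, 5, 10, 0, 1 → max 13
Bridge regrets: 6, 0, 6, 12, 8 → max 12
Tunnel regrets: 0, 7, 3, 14, 11 → max 14
Smallest max regret = 11 → Highway.

Highway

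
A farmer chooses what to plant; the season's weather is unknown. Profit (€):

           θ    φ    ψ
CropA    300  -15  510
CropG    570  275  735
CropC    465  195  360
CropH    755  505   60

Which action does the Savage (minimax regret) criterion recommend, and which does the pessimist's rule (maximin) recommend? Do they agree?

Column bests: θ=755, φ=505, ψ=735.
CropA regrets: 455, 520, 225 → max 520
CropG regrets: 185, 230, 0 → max 230
CropC regrets: 290, 310, 375 → max 375
CropH regrets: 0, 0, 675 → max 675
Smallest max regret = 230 → CropG.
Row minima: CropA=-15, CropG=275, CropC=195, CropH=60
Best worst-case = 275 → CropG.

minimax regret → CropG; maximin → CropG (agree)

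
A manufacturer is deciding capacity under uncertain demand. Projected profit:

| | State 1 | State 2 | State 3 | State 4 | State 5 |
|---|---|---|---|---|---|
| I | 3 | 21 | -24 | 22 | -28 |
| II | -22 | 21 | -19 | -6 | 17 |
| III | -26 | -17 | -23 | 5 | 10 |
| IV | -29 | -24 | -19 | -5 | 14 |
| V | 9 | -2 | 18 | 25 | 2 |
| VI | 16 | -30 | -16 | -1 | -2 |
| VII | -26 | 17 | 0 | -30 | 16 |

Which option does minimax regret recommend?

Column bests: State 1=16, State 2=21, State 3=18, State 4=25, State 5=17.
I regrets: 13, 0, 42, 3, 45 → max 45
II regrets: 38, 0, 37, 31, 0 → max 38
III regrets: 42, 38, 41, 20, 7 → max 42
IV regrets: 45, 45, 37, 30, 3 → max 45
V regrets: 7, 23, 0, 0, 15 → max 23
VI regrets: 0, 51, 34, 26, 19 → max 51
VII regrets: 42, 4, 18, 55, 1 → max 55
Smallest max regret = 23 → V.

V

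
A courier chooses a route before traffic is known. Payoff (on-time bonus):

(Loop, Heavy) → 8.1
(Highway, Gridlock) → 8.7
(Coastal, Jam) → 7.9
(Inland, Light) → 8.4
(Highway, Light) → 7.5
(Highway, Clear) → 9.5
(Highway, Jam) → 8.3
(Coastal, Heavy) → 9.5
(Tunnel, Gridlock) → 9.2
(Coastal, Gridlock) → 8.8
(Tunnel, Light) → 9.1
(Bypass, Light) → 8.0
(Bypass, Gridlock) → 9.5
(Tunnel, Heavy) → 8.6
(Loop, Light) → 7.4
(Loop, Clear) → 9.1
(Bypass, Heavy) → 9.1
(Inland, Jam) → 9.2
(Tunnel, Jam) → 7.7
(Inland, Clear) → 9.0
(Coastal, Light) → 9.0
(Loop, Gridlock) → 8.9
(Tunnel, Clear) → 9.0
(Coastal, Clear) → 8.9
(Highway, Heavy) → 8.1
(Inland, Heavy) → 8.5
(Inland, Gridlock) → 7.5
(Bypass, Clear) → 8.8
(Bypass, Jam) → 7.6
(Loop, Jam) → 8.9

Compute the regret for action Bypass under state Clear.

Best payoff under Clear is 9.5.
Regret = 9.5 − 8.8 = 0.7.

0.7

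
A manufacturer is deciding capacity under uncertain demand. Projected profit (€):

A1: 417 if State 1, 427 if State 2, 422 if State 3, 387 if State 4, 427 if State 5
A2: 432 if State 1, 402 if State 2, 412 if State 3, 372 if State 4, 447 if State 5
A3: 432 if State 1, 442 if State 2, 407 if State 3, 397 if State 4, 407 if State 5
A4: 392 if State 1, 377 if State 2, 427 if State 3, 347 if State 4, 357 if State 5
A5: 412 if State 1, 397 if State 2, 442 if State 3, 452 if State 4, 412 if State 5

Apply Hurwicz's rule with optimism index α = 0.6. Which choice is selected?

A1: 0.6·427 + 0.4·387 = 411
A2: 0.6·447 + 0.4·372 = 417
A3: 0.6·442 + 0.4·397 = 424
A4: 0.6·427 + 0.4·347 = 395
A5: 0.6·452 + 0.4·397 = 430
Highest Hurwicz score = 430 → A5.

A5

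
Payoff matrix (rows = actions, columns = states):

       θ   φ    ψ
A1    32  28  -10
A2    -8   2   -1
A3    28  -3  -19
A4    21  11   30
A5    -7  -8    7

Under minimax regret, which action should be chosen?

A4

Column bests: θ=32, φ=28, ψ=30.
A1 regrets: 0, 0, 40 → max 40
A2 regrets: 40, 26, 31 → max 40
A3 regrets: 4, 31, 49 → max 49
A4 regrets: 11, 17, 0 → max 17
A5 regrets: 39, 36, 23 → max 39
Smallest max regret = 17 → A4.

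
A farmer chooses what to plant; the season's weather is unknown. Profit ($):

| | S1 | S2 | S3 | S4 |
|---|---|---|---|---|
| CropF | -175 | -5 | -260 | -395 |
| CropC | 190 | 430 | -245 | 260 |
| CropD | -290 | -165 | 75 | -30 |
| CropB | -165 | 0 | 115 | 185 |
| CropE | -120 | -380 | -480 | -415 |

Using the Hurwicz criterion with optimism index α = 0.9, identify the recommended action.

CropF: 0.9·(-5) + 0.1·(-395) = -44
CropC: 0.9·430 + 0.1·(-245) = 362.5
CropD: 0.9·75 + 0.1·(-290) = 38.5
CropB: 0.9·185 + 0.1·(-165) = 150
CropE: 0.9·(-120) + 0.1·(-480) = -156
Highest Hurwicz score = 362.5 → CropC.

CropC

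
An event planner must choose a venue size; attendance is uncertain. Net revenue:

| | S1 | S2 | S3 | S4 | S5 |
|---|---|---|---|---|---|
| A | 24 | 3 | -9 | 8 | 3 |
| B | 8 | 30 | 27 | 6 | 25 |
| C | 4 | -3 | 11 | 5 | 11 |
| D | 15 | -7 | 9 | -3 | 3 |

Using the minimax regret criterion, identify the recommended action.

Column bests: S1=24, S2=30, S3=27, S4=8, S5=25.
A regrets: 0, 27, 36, 0, 22 → max 36
B regrets: 16, 0, 0, 2, 0 → max 16
C regrets: 20, 33, 16, 3, 14 → max 33
D regrets: 9, 37, 18, 11, 22 → max 37
Smallest max regret = 16 → B.

B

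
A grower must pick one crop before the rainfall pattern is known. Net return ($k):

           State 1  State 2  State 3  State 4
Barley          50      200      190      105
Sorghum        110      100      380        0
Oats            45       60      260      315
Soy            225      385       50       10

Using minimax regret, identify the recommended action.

Barley

Column bests: State 1=225, State 2=385, State 3=380, State 4=315.
Barley regrets: 175, 185, 190, 210 → max 210
Sorghum regrets: 115, 285, 0, 315 → max 315
Oats regrets: 180, 325, 120, 0 → max 325
Soy regrets: 0, 0, 330, 305 → max 330
Smallest max regret = 210 → Barley.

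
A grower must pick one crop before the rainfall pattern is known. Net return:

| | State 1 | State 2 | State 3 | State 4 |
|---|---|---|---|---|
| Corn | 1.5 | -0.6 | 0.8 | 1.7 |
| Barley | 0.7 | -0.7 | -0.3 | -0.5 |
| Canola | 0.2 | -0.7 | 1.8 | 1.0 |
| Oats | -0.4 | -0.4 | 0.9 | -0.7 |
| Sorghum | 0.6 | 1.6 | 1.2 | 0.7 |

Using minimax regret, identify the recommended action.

Column bests: State 1=1.5, State 2=1.6, State 3=1.8, State 4=1.7.
Corn regrets: 0.0, 2.2, 1.0, 0.0 → max 2.2
Barley regrets: 0.8, 2.3, 2.1, 2.2 → max 2.3
Canola regrets: 1.3, 2.3, 0.0, 0.7 → max 2.3
Oats regrets: 1.9, 2.0, 0.9, 2.4 → max 2.4
Sorghum regrets: 0.9, 0.0, 0.6, 1.0 → max 1.0
Smallest max regret = 1.0 → Sorghum.

Sorghum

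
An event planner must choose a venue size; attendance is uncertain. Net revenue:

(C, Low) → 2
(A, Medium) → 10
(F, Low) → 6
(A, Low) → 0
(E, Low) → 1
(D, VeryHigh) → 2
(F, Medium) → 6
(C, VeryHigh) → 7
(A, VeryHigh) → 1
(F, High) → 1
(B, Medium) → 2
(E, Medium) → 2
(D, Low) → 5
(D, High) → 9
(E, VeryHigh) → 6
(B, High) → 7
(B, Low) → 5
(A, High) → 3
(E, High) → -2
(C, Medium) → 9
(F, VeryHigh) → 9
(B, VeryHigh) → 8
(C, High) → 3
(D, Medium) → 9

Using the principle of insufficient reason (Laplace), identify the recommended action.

Row averages: A=3.5, B=5.5, C=5.25, D=6.25, E=1.75, F=5.5
Highest average = 6.25 → D.

D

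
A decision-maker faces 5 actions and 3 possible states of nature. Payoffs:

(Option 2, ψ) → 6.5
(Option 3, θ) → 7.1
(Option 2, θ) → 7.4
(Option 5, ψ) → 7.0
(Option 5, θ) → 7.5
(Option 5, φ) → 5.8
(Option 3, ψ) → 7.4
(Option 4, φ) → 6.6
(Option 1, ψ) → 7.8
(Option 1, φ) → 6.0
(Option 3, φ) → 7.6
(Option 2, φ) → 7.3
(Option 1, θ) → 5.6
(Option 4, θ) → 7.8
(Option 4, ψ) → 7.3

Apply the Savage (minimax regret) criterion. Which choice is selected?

Option 3

Column bests: θ=7.8, φ=7.6, ψ=7.8.
Option 1 regrets: 2.2, 1.6, 0.0 → max 2.2
Option 2 regrets: 0.4, 0.3, 1.3 → max 1.3
Option 3 regrets: 0.7, 0.0, 0.4 → max 0.7
Option 4 regrets: 0.0, 1.0, 0.5 → max 1.0
Option 5 regrets: 0.3, 1.8, 0.8 → max 1.8
Smallest max regret = 0.7 → Option 3.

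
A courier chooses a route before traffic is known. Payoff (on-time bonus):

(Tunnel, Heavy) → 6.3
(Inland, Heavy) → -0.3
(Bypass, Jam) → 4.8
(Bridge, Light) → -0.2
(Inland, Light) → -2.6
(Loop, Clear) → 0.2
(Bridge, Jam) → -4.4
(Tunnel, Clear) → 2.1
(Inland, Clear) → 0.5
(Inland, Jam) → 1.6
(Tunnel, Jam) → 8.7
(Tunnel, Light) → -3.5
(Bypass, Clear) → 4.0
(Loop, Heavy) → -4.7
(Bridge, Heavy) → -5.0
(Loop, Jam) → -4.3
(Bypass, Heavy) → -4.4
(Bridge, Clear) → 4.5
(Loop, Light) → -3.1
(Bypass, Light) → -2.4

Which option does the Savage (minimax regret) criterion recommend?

Column bests: Clear=4.5, Light=-0.2, Heavy=6.3, Jam=8.7.
Bypass regrets: 0.5, 2.2, 10.7, 3.9 → max 10.7
Loop regrets: 4.3, 2.9, 11.0, 13.0 → max 13.0
Inland regrets: 4.0, 2.4, 6.6, 7.1 → max 7.1
Tunnel regrets: 2.4, 3.3, 0.0, 0.0 → max 3.3
Bridge regrets: 0.0, 0.0, 11.3, 13.1 → max 13.1
Smallest max regret = 3.3 → Tunnel.

Tunnel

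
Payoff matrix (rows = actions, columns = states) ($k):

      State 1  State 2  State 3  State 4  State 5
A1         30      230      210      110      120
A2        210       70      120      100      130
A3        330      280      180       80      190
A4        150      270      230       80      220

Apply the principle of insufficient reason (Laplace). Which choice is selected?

Row averages: A1=140, A2=126, A3=212, A4=190
Highest average = 212 → A3.

A3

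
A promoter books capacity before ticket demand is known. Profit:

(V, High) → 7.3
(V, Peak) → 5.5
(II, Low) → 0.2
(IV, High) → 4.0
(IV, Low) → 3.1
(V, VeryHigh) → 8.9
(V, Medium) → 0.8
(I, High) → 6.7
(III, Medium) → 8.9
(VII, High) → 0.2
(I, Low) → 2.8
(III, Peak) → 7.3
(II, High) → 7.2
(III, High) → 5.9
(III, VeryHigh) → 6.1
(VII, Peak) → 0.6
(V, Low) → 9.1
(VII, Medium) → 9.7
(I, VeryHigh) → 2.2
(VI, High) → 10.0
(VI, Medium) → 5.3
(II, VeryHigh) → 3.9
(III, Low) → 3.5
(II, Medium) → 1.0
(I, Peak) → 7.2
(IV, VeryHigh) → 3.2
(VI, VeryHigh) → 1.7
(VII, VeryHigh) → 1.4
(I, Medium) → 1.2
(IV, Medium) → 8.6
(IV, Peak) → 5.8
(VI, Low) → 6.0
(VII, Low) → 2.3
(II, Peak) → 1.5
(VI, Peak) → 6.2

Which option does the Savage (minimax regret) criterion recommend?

Column bests: Low=9.1, Medium=9.7, High=10.0, VeryHigh=8.9, Peak=7.3.
I regrets: 6.3, 8.5, 3.3, 6.7, 0.1 → max 8.5
II regrets: 8.9, 8.7, 2.8, 5.0, 5.8 → max 8.9
III regrets: 5.6, 0.8, 4.1, 2.8, 0.0 → max 5.6
IV regrets: 6.0, 1.1, 6.0, 5.7, 1.5 → max 6.0
V regrets: 0.0, 8.9, 2.7, 0.0, 1.8 → max 8.9
VI regrets: 3.1, 4.4, 0.0, 7.2, 1.1 → max 7.2
VII regrets: 6.8, 0.0, 9.8, 7.5, 6.7 → max 9.8
Smallest max regret = 5.6 → III.

III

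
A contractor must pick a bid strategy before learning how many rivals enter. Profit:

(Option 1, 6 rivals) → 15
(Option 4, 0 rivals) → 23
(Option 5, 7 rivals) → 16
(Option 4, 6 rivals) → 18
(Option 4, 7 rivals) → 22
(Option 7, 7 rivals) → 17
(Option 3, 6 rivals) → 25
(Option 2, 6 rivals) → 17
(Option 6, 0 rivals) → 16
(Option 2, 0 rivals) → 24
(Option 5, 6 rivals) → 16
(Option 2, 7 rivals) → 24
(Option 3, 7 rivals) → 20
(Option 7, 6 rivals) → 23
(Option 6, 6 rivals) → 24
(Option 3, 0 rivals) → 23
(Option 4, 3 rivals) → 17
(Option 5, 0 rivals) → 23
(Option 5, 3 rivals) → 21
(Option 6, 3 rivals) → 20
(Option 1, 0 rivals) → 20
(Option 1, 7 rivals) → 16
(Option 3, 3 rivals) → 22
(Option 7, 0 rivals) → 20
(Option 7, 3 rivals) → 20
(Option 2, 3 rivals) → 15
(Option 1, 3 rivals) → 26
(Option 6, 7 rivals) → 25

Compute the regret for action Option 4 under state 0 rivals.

Best payoff under 0 rivals is 24.
Regret = 24 − 23 = 1.

1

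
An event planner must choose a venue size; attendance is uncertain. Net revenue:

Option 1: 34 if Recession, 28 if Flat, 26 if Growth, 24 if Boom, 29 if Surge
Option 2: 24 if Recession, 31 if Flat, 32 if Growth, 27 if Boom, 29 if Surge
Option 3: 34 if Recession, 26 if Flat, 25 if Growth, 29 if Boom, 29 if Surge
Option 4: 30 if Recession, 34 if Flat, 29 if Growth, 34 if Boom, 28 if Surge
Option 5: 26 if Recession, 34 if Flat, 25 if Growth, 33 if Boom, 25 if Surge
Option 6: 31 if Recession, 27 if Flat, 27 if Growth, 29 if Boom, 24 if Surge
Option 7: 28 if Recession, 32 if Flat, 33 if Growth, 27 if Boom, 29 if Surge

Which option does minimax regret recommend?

Column bests: Recession=34, Flat=34, Growth=33, Boom=34, Surge=29.
Option 1 regrets: 0, 6, 7, 10, 0 → max 10
Option 2 regrets: 10, 3, 1, 7, 0 → max 10
Option 3 regrets: 0, 8, 8, 5, 0 → max 8
Option 4 regrets: 4, 0, 4, 0, 1 → max 4
Option 5 regrets: 8, 0, 8, 1, 4 → max 8
Option 6 regrets: 3, 7, 6, 5, 5 → max 7
Option 7 regrets: 6, 2, 0, 7, 0 → max 7
Smallest max regret = 4 → Option 4.

Option 4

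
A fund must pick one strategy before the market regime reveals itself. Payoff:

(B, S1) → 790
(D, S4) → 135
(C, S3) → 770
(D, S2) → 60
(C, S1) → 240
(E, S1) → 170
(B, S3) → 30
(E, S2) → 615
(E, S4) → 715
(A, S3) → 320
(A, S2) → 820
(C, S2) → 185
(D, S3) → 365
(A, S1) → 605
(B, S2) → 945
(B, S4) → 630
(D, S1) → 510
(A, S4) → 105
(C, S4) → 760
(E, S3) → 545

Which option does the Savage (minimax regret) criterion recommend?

E

Column bests: S1=790, S2=945, S3=770, S4=760.
A regrets: 185, 125, 450, 655 → max 655
B regrets: 0, 0, 740, 130 → max 740
C regrets: 550, 760, 0, 0 → max 760
D regrets: 280, 885, 405, 625 → max 885
E regrets: 620, 330, 225, 45 → max 620
Smallest max regret = 620 → E.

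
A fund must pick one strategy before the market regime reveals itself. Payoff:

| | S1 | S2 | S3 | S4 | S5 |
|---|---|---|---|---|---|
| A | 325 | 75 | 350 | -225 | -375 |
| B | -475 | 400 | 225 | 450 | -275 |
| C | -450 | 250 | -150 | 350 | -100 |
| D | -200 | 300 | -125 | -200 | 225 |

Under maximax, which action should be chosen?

Row maxima: A=350, B=450, C=350, D=300
Best best-case = 450 → B.

B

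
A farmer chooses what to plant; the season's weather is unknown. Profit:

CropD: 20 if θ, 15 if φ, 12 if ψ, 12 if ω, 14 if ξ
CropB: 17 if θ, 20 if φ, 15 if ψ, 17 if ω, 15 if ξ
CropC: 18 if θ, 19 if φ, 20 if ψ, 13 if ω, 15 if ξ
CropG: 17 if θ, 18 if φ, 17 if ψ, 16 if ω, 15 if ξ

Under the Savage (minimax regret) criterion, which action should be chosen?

Column bests: θ=20, φ=20, ψ=20, ω=17, ξ=15.
CropD regrets: 0, 5, 8, 5, 1 → max 8
CropB regrets: 3, 0, 5, 0, 0 → max 5
CropC regrets: 2, 1, 0, 4, 0 → max 4
CropG regrets: 3, 2, 3, 1, 0 → max 3
Smallest max regret = 3 → CropG.

CropG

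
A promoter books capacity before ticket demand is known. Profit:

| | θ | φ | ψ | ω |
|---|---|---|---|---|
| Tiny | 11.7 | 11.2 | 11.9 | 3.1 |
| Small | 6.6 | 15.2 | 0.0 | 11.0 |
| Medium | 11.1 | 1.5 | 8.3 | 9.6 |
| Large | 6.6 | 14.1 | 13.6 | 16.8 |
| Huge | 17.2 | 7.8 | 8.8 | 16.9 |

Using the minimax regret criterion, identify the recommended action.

Huge

Column bests: θ=17.2, φ=15.2, ψ=13.6, ω=16.9.
Tiny regrets: 5.5, 4.0, 1.7, 13.8 → max 13.8
Small regrets: 10.6, 0.0, 13.6, 5.9 → max 13.6
Medium regrets: 6.1, 13.7, 5.3, 7.3 → max 13.7
Large regrets: 10.6, 1.1, 0.0, 0.1 → max 10.6
Huge regrets: 0.0, 7.4, 4.8, 0.0 → max 7.4
Smallest max regret = 7.4 → Huge.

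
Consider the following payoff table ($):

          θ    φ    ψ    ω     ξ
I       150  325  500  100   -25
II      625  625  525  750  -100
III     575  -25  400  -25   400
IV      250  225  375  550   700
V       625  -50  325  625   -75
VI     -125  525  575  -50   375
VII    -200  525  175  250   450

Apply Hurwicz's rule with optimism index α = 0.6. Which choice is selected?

IV

I: 0.6·500 + 0.4·(-25) = 290
II: 0.6·750 + 0.4·(-100) = 410
III: 0.6·575 + 0.4·(-25) = 335
IV: 0.6·700 + 0.4·225 = 510
V: 0.6·625 + 0.4·(-75) = 345
VI: 0.6·575 + 0.4·(-125) = 295
VII: 0.6·525 + 0.4·(-200) = 235
Highest Hurwicz score = 510 → IV.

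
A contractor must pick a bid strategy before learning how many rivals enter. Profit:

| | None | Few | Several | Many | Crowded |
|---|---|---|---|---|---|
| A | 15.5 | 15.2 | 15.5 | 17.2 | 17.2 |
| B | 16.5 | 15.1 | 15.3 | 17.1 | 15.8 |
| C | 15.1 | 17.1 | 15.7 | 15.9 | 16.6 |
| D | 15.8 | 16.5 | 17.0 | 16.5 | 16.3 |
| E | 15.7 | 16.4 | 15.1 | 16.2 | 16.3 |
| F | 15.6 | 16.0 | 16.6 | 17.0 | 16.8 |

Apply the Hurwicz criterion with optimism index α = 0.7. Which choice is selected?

A: 0.7·17.2 + 0.3·15.2 = 16.6
B: 0.7·17.1 + 0.3·15.1 = 16.5
C: 0.7·17.1 + 0.3·15.1 = 16.5
D: 0.7·17.0 + 0.3·15.8 = 16.64
E: 0.7·16.4 + 0.3·15.1 = 16.01
F: 0.7·17.0 + 0.3·15.6 = 16.58
Highest Hurwicz score = 16.64 → D.

D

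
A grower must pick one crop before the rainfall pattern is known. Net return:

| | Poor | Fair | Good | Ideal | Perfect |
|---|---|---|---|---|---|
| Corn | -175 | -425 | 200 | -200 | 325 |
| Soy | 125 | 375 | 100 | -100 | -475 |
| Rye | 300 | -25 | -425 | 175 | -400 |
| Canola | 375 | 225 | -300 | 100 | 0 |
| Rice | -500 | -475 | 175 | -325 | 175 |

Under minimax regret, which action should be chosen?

Column bests: Poor=375, Fair=375, Good=200, Ideal=175, Perfect=325.
Corn regrets: 550, 800, 0, 375, 0 → max 800
Soy regrets: 250, 0, 100, 275, 800 → max 800
Rye regrets: 75, 400, 625, 0, 725 → max 725
Canola regrets: 0, 150, 500, 75, 325 → max 500
Rice regrets: 875, 850, 25, 500, 150 → max 875
Smallest max regret = 500 → Canola.

Canola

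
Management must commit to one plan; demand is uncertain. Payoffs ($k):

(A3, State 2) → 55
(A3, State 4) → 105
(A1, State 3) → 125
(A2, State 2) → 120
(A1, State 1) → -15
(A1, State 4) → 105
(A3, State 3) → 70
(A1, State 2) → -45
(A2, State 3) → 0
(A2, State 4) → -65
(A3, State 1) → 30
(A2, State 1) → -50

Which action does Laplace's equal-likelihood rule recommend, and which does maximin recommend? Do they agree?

laplace → A3; maximin → A3 (agree)

Row averages: A1=42.5, A2=1.25, A3=65
Highest average = 65 → A3.
Row minima: A1=-45, A2=-65, A3=30
Best worst-case = 30 → A3.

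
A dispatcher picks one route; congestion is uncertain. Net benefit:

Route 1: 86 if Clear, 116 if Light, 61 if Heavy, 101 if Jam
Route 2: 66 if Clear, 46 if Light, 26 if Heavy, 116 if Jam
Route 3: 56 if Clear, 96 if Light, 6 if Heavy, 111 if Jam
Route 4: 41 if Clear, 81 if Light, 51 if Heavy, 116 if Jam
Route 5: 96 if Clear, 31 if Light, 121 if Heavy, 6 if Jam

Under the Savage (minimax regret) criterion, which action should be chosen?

Column bests: Clear=96, Light=116, Heavy=121, Jam=116.
Route 1 regrets: 10, 0, 60, 15 → max 60
Route 2 regrets: 30, 70, 95, 0 → max 95
Route 3 regrets: 40, 20, 115, 5 → max 115
Route 4 regrets: 55, 35, 70, 0 → max 70
Route 5 regrets: 0, 85, 0, 110 → max 110
Smallest max regret = 60 → Route 1.

Route 1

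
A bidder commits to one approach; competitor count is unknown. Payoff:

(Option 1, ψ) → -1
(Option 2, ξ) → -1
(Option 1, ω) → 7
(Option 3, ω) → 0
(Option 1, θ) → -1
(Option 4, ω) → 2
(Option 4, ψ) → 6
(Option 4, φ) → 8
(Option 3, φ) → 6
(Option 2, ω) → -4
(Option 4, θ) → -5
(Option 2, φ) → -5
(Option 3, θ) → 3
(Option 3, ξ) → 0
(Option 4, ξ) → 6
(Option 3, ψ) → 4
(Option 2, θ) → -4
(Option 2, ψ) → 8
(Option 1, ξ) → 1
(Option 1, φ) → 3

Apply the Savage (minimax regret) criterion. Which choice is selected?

Option 3

Column bests: θ=3, φ=8, ψ=8, ω=7, ξ=6.
Option 1 regrets: 4, 5, 9, 0, 5 → max 9
Option 2 regrets: 7, 13, 0, 11, 7 → max 13
Option 3 regrets: 0, 2, 4, 7, 6 → max 7
Option 4 regrets: 8, 0, 2, 5, 0 → max 8
Smallest max regret = 7 → Option 3.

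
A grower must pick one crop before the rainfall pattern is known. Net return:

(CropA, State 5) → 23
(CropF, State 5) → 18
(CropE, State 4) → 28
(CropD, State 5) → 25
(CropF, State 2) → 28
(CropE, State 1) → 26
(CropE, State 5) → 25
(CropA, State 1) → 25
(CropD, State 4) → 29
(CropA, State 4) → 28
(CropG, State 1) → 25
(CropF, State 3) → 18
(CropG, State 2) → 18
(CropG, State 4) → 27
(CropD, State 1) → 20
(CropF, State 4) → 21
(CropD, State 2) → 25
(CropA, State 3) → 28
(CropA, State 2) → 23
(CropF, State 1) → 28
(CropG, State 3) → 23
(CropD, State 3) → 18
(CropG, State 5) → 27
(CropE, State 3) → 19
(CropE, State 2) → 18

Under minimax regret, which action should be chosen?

Column bests: State 1=28, State 2=28, State 3=28, State 4=29, State 5=27.
CropF regrets: 0, 0, 10, 8, 9 → max 10
CropA regrets: 3, 5, 0, 1, 4 → max 5
CropD regrets: 8, 3, 10, 0, 2 → max 10
CropE regrets: 2, 10, 9, 1, 2 → max 10
CropG regrets: 3, 10, 5, 2, 0 → max 10
Smallest max regret = 5 → CropA.

CropA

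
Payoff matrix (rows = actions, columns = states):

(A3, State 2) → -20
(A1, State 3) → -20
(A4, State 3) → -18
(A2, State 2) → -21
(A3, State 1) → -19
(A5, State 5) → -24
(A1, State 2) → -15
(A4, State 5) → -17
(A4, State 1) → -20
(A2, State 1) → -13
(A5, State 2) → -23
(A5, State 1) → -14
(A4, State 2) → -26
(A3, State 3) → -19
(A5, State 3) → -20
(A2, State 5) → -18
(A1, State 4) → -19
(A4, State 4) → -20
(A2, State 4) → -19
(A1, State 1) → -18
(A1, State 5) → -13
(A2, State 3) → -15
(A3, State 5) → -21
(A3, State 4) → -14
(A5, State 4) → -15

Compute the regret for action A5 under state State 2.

8

Best payoff under State 2 is -15.
Regret = -15 − (-23) = 8.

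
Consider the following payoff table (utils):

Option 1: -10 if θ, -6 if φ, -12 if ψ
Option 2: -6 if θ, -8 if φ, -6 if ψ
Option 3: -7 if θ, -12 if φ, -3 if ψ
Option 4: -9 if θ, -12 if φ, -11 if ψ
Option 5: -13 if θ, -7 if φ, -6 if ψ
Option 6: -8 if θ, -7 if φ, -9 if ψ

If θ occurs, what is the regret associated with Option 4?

3

Best payoff under θ is -6.
Regret = -6 − (-9) = 3.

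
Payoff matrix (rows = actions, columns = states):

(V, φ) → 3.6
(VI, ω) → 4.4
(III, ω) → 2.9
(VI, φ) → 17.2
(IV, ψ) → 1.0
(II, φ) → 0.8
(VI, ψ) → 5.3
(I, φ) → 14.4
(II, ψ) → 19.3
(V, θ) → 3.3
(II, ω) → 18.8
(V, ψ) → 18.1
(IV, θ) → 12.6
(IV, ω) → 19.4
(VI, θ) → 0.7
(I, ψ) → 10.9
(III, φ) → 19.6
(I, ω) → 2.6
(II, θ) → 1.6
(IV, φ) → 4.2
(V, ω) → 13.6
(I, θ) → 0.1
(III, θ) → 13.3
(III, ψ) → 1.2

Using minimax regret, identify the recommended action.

VI

Column bests: θ=13.3, φ=19.6, ψ=19.3, ω=19.4.
I regrets: 13.2, 5.2, 8.4, 16.8 → max 16.8
II regrets: 11.7, 18.8, 0.0, 0.6 → max 18.8
III regrets: 0.0, 0.0, 18.1, 16.5 → max 18.1
IV regrets: 0.7, 15.4, 18.3, 0.0 → max 18.3
V regrets: 10.0, 16.0, 1.2, 5.8 → max 16.0
VI regrets: 12.6, 2.4, 14.0, 15.0 → max 15.0
Smallest max regret = 15.0 → VI.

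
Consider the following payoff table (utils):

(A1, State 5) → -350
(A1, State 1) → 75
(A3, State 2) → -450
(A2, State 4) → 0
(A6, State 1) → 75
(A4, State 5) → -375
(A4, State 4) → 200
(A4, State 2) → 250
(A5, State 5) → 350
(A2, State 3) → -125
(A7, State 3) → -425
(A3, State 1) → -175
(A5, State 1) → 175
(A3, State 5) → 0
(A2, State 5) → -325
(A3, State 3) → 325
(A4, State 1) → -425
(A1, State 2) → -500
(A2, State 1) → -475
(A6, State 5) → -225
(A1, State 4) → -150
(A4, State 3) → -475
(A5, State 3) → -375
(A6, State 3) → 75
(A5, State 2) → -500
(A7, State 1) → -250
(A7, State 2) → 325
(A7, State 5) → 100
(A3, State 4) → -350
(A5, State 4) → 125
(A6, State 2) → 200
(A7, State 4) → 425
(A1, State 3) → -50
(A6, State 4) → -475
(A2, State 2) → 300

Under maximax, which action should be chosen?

A7

Row maxima: A1=75, A2=300, A3=325, A4=250, A5=350, A6=200, A7=425
Best best-case = 425 → A7.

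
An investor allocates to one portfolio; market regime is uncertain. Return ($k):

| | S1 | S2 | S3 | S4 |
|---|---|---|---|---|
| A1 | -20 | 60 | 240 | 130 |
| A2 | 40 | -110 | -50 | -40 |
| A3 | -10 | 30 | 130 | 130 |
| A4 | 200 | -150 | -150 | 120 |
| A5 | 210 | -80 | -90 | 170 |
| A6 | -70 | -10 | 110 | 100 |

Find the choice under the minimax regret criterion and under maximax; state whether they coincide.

minimax regret → A3; maximax → A1 (disagree)

Column bests: S1=210, S2=60, S3=240, S4=170.
A1 regrets: 230, 0, 0, 40 → max 230
A2 regrets: 170, 170, 290, 210 → max 290
A3 regrets: 220, 30, 110, 40 → max 220
A4 regrets: 10, 210, 390, 50 → max 390
A5 regrets: 0, 140, 330, 0 → max 330
A6 regrets: 280, 70, 130, 70 → max 280
Smallest max regret = 220 → A3.
Row maxima: A1=240, A2=40, A3=130, A4=200, A5=210, A6=110
Best best-case = 240 → A1.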